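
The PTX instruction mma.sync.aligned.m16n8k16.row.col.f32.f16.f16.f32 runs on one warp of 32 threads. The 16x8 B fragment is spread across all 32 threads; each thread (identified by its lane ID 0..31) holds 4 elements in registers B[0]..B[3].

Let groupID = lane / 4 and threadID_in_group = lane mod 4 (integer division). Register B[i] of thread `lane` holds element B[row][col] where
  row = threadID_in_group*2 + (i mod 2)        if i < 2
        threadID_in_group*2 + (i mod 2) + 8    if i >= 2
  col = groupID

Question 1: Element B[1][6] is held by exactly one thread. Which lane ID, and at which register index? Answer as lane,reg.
c: 6->gid=6  r: 1->r8=0,tid=0,i&1=1
L=6*4+0=24  i=0*2+1=1

24,1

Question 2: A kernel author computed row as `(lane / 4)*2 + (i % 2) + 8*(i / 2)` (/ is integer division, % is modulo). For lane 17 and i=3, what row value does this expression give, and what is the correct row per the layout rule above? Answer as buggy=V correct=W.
buggy=17 correct=11

`(lane / 4)*2 + (i % 2) + 8*(i / 2)`[17,3]⇒17
L=17⇒gr=17>>2=4, th=17&3=1
[3]⇒row 1·2+1+8=11  col gr=4
row: 17 vs 11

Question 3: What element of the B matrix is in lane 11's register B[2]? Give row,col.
lane 11=>11/4=2, 11 mod 4=3
i=2  r:2·3+0+8=>14  c:2

14,2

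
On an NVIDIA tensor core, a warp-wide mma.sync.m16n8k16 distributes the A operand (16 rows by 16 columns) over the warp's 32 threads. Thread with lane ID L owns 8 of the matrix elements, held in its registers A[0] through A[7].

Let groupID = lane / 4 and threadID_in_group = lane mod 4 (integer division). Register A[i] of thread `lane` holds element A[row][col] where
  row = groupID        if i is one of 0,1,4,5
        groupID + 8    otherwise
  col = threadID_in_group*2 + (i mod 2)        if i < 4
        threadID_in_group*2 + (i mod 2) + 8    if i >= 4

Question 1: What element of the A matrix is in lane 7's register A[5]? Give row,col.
L=7->g=7>>2=1, t=7&3=3
[5]->row 1+0=1  col 3·2+1+8=15

1,15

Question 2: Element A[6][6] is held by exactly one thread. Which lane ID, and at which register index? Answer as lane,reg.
27,0

r=6⇒gr=6,Rb=0  c=6⇒Cb=0,th=3,odd=0
L=6*4+3=27  i=0*4+0*2+0=0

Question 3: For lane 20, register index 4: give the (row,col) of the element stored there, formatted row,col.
5,8

lane 20: gid=5 (20/4), tid=0 (20%4)
i=4: r=5+0=5, c=0*2+0+8=8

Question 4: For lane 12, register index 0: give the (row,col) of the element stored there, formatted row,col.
3,0

12: grp=3,tig=0
[0] (3+0,0*2+0+0) = (3,0)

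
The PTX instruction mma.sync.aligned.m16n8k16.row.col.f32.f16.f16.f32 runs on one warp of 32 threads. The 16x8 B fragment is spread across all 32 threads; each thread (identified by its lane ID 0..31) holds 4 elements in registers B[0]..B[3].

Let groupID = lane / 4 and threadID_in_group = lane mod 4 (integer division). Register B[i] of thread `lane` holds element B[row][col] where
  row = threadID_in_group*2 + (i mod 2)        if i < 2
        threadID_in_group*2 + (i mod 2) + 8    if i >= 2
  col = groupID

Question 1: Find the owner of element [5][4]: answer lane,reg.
18,1

c=4⇒gr=4  r=5⇒Rb=0,th=2,odd=1
L=4*4+2=18  i=0*2+1=1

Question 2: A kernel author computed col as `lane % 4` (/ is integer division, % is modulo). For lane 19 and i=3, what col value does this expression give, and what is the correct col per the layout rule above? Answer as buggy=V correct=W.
`lane % 4`[19,3]=>3
lane 19: grp=4 (19/4), tig=3 (19%4)
i=3: r=3*2+1+8=15, c=grp=4
col: 3 vs 4

buggy=3 correct=4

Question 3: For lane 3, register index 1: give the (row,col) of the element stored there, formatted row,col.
lane 3⇒3/4=0, 3 mod 4=3
i=1  r:2·3+1+0⇒7  c:0

7,0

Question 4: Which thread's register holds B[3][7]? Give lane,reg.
29,1

c:7=>grp=7  r:3=>rB=0,tig=1,lo=1
L=7*4+1=29  i=0*2+1=1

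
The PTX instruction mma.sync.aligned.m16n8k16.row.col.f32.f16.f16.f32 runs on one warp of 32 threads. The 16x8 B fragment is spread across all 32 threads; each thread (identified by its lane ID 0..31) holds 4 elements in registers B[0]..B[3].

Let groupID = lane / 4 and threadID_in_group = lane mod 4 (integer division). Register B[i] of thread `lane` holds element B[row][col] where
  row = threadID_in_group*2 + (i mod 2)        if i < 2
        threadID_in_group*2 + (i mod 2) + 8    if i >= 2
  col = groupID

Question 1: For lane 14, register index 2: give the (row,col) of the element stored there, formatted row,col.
12,3

lane 14->14/4=3, 14 mod 4=2
i=2  r:2·2+0+8->12  c:3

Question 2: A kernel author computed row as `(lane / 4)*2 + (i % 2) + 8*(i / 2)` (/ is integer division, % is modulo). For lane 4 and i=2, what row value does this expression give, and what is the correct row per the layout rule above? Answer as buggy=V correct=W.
`(lane / 4)*2 + (i % 2) + 8*(i / 2)`[4,2]=>10
4: grp=1,tig=0
[2] (0*2+0+8,1) = (8,1)
row: 10 vs 8

buggy=10 correct=8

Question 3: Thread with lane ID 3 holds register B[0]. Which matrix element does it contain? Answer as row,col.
L=3->gid=3>>2=0, tid=3&3=3
[0]->row 3·2+0+0=6  col gid=0

6,0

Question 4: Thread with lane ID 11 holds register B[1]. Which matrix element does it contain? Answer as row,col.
lane 11: gid=2 (11/4), tid=3 (11%4)
i=1: r=3*2+1+0=7, c=gid=2

7,2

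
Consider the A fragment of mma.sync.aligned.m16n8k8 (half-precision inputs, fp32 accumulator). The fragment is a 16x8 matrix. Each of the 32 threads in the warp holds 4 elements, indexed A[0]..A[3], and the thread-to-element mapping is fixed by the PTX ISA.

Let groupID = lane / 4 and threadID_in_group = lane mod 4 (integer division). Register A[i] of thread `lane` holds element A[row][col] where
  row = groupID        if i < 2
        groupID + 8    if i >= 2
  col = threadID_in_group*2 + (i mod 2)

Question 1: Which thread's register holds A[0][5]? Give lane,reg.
2,1

r=0→G=0,rhi=0  c=5→T=2,p=1
L=0*4+2=2  i=0*2+1=1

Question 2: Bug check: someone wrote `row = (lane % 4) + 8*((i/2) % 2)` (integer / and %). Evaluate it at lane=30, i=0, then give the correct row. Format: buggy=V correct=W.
`(lane % 4) + 8*((i/2) % 2)`[30,0]=>2
30: grp=7,tig=2
[0] (7+0,2*2+0) = (7,4)
row: 2 vs 7

buggy=2 correct=7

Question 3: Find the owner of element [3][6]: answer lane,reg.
r: 3->gid=3,r8=0  c: 6->tid=3,i&1=0
L=3*4+3=15  i=0*2+0=0

15,0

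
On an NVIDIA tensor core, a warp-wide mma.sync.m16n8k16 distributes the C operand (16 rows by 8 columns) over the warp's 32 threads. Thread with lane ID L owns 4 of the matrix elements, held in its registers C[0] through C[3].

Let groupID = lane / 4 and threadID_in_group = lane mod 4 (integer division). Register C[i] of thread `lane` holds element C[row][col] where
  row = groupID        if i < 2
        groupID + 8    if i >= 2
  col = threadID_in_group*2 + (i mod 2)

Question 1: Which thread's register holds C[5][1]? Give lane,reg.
20,1

r:5=>grp=5,rB=0  c:1=>tig=0,lo=1
L=5*4+0=20  i=0*2+1=1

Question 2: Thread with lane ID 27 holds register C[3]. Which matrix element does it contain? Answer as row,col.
lane 27: g=6 (27/4), t=3 (27%4)
i=3: r=6+8=14, c=3*2+1=7

14,7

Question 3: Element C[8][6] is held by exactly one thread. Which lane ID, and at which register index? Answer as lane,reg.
3,2

r=8→G=0,rhi=1  c=6→T=3,p=0
L=0*4+3=3  i=1*2+0=2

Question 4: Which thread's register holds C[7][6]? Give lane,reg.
r:7=>grp=7,rB=0  c:6=>tig=3,lo=0
L=7*4+3=31  i=0*2+0=0

31,0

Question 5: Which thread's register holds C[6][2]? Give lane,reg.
25,0

r: 6->gid=6,r8=0  c: 2->tid=1,i&1=0
L=6*4+1=25  i=0*2+0=0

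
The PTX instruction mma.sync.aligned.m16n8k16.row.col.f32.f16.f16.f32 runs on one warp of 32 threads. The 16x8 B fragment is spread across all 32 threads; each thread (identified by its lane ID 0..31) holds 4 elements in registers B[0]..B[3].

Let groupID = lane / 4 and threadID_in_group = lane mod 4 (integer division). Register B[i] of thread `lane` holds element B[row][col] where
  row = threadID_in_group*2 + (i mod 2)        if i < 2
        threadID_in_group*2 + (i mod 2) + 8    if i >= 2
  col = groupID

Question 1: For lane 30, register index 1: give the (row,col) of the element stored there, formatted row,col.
lane 30: g=7 (30/4), t=2 (30%4)
i=1: r=2*2+1+0=5, c=g=7

5,7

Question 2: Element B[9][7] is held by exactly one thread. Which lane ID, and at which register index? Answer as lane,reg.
28,3

c=7->g=7  r=9->rb=1,t=0,b0=1
L=7*4+0=28  i=1*2+1=3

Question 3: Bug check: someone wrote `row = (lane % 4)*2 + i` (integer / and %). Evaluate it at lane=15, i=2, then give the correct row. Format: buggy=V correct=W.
buggy=8 correct=14

`(lane % 4)*2 + i`[15,2]->8
lane 15->15/4=3, 15 mod 4=3
i=2  r:2·3+0+8->14  c:3
row: 8 vs 14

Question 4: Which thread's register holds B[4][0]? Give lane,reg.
c:0=>grp=0  r:4=>rB=0,tig=2,lo=0
L=0*4+2=2  i=0*2+0=0

2,0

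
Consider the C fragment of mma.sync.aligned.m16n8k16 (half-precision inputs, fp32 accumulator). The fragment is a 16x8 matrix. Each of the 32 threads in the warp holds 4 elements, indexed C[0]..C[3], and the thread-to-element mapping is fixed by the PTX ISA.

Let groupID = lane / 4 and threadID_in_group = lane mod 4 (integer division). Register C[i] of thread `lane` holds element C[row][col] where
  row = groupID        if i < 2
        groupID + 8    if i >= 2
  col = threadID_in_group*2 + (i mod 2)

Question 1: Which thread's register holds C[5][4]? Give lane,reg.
r: 5->gid=5,r8=0  c: 4->tid=2,i&1=0
L=5*4+2=22  i=0*2+0=0

22,0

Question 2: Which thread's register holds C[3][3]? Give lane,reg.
13,1

r=3⇒gr=3,Rb=0  c=3⇒th=1,odd=1
L=3*4+1=13  i=0*2+1=1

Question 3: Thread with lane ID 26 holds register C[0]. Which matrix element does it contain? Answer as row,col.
6,4

lane 26->26/4=6, 26 mod 4=2
i=0  r:6+0->6  c:2·2+0->4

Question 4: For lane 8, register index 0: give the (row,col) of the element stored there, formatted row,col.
8: gid=2,tid=0
[0] (2+0,0*2+0) = (2,0)

2,0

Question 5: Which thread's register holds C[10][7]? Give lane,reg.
r=10→G=2,rhi=1  c=7→T=3,p=1
L=2*4+3=11  i=1*2+1=3

11,3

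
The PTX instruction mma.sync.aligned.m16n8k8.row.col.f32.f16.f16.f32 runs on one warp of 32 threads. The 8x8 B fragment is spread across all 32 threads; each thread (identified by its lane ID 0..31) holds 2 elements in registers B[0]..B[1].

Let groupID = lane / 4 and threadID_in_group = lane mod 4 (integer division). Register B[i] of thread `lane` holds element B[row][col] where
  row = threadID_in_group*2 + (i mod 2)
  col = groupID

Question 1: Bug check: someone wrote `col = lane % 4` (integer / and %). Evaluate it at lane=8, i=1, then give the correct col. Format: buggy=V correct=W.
buggy=0 correct=2

`lane % 4`[8,1]->0
L=8->gid=8>>2=2, tid=8&3=0
[1]->row 0·2+1=1  col gid=2
col: 0 vs 2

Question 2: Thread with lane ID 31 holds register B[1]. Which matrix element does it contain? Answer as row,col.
7,7

lane 31: G=7 (31/4), T=3 (31%4)
i=1: r=3*2+1=7, c=G=7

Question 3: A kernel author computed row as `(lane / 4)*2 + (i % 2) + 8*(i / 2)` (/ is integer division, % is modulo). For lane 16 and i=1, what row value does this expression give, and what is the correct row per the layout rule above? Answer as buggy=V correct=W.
buggy=9 correct=1

`(lane / 4)*2 + (i % 2) + 8*(i / 2)`[16,1]->9
L=16->g=16>>2=4, t=16&3=0
[1]->row 0·2+1=1  col g=4
row: 9 vs 1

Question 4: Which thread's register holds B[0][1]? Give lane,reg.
c=1->g=1  r=0->t=0,b0=0
L=1*4+0=4  i=0=0

4,0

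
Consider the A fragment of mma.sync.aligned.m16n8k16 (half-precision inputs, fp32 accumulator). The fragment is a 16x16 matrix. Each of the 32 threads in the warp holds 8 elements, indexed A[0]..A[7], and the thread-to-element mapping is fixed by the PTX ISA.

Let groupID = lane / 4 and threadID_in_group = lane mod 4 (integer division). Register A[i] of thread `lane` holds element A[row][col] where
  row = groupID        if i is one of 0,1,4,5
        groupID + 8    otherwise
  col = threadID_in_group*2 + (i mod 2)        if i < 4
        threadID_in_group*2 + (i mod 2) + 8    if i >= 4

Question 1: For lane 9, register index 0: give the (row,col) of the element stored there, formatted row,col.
2,2

lane 9->9/4=2, 9 mod 4=1
i=0  r:2+0->2  c:2·1+0+0->2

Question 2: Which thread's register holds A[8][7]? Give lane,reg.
r: 8->gid=0,r8=1  c: 7->c8=0,tid=3,i&1=1
L=0*4+3=3  i=0*4+1*2+1=3

3,3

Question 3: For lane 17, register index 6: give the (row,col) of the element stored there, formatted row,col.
lane 17: gid=4 (17/4), tid=1 (17%4)
i=6: r=4+8=12, c=1*2+0+8=10

12,10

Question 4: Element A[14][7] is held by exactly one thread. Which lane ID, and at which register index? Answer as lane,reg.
27,3

r=14→G=6,rhi=1  c=7→chi=0,T=3,p=1
L=6*4+3=27  i=0*4+1*2+1=3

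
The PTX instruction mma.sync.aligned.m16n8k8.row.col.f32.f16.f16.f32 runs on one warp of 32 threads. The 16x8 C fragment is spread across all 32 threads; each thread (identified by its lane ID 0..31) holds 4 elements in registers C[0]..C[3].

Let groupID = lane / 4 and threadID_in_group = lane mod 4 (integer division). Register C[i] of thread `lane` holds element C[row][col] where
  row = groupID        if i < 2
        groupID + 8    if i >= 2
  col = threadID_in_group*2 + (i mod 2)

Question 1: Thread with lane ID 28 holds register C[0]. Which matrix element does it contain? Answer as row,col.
7,0

lane 28→28/4=7, 28 mod 4=0
i=0  r:7+0→7  c:2·0+0→0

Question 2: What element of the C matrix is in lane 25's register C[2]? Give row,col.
lane 25=>25/4=6, 25 mod 4=1
i=2  r:6+8=>14  c:2·1+0=>2

14,2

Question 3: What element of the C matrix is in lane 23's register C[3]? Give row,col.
23: grp=5,tig=3
[3] (5+8,3*2+1) = (13,7)

13,7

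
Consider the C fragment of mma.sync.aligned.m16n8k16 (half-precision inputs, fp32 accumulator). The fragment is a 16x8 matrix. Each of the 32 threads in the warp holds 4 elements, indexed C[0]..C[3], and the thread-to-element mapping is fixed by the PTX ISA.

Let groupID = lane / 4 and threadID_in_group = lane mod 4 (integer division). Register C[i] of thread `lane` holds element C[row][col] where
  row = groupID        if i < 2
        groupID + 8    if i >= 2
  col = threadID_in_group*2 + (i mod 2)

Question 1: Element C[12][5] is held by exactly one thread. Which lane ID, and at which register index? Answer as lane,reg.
r:12=>grp=4,rB=1  c:5=>tig=2,lo=1
L=4*4+2=18  i=1*2+1=3

18,3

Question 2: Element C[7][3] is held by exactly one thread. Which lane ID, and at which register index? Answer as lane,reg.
29,1

r=7->g=7,rb=0  c=3->t=1,b0=1
L=7*4+1=29  i=0*2+1=1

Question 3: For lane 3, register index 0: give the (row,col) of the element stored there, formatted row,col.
0,6

lane 3: gid=0 (3/4), tid=3 (3%4)
i=0: r=0+0=0, c=3*2+0=6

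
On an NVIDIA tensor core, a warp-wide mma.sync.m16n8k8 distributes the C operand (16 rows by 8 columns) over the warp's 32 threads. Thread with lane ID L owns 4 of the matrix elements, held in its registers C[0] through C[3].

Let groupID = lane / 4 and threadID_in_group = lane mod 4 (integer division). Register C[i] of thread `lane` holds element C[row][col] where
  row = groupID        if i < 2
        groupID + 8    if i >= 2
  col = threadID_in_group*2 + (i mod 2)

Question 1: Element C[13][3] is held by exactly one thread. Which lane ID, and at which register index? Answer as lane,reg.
r:13=>grp=5,rB=1  c:3=>tig=1,lo=1
L=5*4+1=21  i=1*2+1=3

21,3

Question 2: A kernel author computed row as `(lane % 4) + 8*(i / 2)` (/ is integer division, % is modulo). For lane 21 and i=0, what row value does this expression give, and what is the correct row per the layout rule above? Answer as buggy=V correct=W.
buggy=1 correct=5

`(lane % 4) + 8*(i / 2)`[21,0]=>1
L=21=>grp=21>>2=5, tig=21&3=1
[0]=>row 5+0=5  col 1·2+0=2
row: 1 vs 5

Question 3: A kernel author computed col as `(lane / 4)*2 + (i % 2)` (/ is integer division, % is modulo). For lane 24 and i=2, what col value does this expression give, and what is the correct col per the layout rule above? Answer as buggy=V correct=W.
`(lane / 4)*2 + (i % 2)`[24,2]⇒12
L=24⇒gr=24>>2=6, th=24&3=0
[2]⇒row 6+8=14  col 0·2+0=0
col: 12 vs 0

buggy=12 correct=0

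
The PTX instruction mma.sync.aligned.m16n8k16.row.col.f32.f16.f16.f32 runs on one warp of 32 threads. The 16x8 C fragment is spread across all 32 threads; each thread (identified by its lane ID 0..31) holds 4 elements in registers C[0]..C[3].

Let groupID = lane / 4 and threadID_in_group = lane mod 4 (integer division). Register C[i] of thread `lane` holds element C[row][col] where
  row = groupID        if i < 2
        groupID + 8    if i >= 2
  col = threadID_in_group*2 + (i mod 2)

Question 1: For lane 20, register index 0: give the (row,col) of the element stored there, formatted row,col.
5,0

L=20->g=20>>2=5, t=20&3=0
[0]->row 5+0=5  col 0·2+0=0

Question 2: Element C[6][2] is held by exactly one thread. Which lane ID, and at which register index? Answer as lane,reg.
25,0

r: 6->gid=6,r8=0  c: 2->tid=1,i&1=0
L=6*4+1=25  i=0*2+0=0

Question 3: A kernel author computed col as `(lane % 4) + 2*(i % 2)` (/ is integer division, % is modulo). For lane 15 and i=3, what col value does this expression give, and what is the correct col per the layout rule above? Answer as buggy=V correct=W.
`(lane % 4) + 2*(i % 2)`[15,3]→5
L=15→G=15>>2=3, T=15&3=3
[3]→row 3+8=11  col 3·2+1=7
col: 5 vs 7

buggy=5 correct=7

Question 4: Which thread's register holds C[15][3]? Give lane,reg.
r=15⇒gr=7,Rb=1  c=3⇒th=1,odd=1
L=7*4+1=29  i=1*2+1=3

29,3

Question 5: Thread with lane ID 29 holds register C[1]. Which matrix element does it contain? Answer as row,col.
7,3

lane 29=>29/4=7, 29 mod 4=1
i=1  r:7+0=>7  c:2·1+1=>3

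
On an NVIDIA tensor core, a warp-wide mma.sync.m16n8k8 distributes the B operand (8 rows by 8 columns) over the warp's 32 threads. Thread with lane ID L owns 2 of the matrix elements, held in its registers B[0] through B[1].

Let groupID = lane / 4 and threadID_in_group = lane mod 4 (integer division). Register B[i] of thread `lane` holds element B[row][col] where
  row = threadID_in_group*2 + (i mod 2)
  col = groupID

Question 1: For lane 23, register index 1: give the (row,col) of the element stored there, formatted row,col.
lane 23->23/4=5, 23 mod 4=3
i=1  r:2·3+1->7  c:5

7,5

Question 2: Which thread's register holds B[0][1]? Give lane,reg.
4,0

c=1→G=1  r=0→T=0,p=0
L=1*4+0=4  i=0=0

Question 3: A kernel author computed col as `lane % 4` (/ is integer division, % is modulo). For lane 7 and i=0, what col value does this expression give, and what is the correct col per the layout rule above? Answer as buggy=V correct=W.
`lane % 4`[7,0]->3
lane 7: gid=1 (7/4), tid=3 (7%4)
i=0: r=3*2+0=6, c=gid=1
col: 3 vs 1

buggy=3 correct=1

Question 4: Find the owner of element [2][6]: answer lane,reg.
c=6→G=6  r=2→T=1,p=0
L=6*4+1=25  i=0=0

25,0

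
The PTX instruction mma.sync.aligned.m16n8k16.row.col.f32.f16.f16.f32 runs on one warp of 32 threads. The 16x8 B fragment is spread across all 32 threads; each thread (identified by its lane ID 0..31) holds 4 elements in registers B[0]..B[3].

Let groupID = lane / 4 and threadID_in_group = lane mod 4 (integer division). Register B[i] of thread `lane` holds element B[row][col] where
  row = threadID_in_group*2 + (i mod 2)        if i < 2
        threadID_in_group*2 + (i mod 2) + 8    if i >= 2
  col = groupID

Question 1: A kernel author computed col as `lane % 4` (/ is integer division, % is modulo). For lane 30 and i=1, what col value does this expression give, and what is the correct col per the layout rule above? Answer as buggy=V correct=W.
`lane % 4`[30,1]->2
L=30->g=30>>2=7, t=30&3=2
[1]->row 2·2+1+0=5  col g=7
col: 2 vs 7

buggy=2 correct=7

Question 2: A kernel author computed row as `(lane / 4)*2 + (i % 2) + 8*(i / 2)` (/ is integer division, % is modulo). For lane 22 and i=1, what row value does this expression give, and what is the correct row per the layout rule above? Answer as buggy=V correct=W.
buggy=11 correct=5

`(lane / 4)*2 + (i % 2) + 8*(i / 2)`[22,1]→11
lane 22: G=5 (22/4), T=2 (22%4)
i=1: r=2*2+1+0=5, c=G=5
row: 11 vs 5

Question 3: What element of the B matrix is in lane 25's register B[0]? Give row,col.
lane 25->25/4=6, 25 mod 4=1
i=0  r:2·1+0+0->2  c:6

2,6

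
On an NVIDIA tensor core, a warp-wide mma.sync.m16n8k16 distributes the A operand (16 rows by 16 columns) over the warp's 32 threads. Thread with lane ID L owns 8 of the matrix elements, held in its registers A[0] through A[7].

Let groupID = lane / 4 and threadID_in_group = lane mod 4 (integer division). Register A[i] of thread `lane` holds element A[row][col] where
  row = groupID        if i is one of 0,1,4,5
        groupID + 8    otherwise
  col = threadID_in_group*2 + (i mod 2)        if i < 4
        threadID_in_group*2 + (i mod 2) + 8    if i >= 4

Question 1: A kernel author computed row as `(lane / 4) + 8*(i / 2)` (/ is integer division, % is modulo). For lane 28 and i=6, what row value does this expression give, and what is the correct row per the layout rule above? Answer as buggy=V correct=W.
buggy=31 correct=15

`(lane / 4) + 8*(i / 2)`[28,6]⇒31
lane 28: gr=7 (28/4), th=0 (28%4)
i=6: r=7+8=15, c=0*2+0+8=8
row: 31 vs 15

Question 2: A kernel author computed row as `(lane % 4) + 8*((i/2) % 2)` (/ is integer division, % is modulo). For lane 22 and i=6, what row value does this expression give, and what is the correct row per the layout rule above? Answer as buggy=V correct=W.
buggy=10 correct=13

`(lane % 4) + 8*((i/2) % 2)`[22,6]⇒10
lane 22: gr=5 (22/4), th=2 (22%4)
i=6: r=5+8=13, c=2*2+0+8=12
row: 10 vs 13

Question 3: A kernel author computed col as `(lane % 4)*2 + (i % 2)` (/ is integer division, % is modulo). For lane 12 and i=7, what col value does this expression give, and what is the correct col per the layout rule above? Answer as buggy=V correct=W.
`(lane % 4)*2 + (i % 2)`[12,7]->1
12: gid=3,tid=0
[7] (3+8,0*2+1+8) = (11,9)
col: 1 vs 9

buggy=1 correct=9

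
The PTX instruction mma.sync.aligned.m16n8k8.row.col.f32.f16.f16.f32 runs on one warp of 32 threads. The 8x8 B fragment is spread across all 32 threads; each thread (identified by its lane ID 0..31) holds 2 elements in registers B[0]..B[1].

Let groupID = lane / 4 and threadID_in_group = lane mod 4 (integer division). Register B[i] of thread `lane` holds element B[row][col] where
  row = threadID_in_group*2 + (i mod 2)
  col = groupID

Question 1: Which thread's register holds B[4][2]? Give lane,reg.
10,0

c: 2->gid=2  r: 4->tid=2,i&1=0
L=2*4+2=10  i=0=0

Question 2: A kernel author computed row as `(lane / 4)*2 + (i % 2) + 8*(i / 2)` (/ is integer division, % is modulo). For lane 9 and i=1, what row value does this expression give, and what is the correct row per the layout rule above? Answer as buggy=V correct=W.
buggy=5 correct=3

`(lane / 4)*2 + (i % 2) + 8*(i / 2)`[9,1]→5
L=9→G=9>>2=2, T=9&3=1
[1]→row 1·2+1=3  col G=2
row: 5 vs 3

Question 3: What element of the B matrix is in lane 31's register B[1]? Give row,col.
lane 31->31/4=7, 31 mod 4=3
i=1  r:2·3+1->7  c:7

7,7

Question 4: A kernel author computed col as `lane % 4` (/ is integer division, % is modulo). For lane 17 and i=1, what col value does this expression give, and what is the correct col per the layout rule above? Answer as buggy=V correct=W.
`lane % 4`[17,1]->1
lane 17->17/4=4, 17 mod 4=1
i=1  r:2·1+1->3  c:4
col: 1 vs 4

buggy=1 correct=4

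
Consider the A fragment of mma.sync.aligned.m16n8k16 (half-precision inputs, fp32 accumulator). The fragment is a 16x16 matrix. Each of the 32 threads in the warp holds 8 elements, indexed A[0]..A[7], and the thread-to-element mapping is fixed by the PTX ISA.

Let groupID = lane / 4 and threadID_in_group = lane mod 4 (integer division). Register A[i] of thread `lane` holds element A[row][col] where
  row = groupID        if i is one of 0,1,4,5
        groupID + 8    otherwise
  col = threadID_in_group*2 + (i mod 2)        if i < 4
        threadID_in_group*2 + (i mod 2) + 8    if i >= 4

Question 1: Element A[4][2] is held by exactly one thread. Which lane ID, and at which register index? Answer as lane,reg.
17,0

r=4→G=4,rhi=0  c=2→chi=0,T=1,p=0
L=4*4+1=17  i=0*4+0*2+0=0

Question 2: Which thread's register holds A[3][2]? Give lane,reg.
r=3→G=3,rhi=0  c=2→chi=0,T=1,p=0
L=3*4+1=13  i=0*4+0*2+0=0

13,0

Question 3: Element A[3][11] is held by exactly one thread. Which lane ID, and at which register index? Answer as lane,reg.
r=3⇒gr=3,Rb=0  c=11⇒Cb=1,th=1,odd=1
L=3*4+1=13  i=1*4+0*2+1=5

13,5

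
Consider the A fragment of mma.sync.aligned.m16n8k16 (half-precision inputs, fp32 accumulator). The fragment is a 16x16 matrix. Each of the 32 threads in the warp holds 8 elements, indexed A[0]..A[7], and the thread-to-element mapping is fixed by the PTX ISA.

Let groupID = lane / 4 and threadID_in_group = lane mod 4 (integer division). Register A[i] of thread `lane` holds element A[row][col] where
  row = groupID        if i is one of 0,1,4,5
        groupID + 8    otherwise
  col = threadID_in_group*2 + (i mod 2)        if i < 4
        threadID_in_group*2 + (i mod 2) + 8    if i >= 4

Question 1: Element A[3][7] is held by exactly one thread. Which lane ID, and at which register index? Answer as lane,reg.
r: 3->gid=3,r8=0  c: 7->c8=0,tid=3,i&1=1
L=3*4+3=15  i=0*4+0*2+1=1

15,1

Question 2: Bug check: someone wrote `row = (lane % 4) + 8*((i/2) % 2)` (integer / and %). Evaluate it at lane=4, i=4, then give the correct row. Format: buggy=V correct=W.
buggy=0 correct=1

`(lane % 4) + 8*((i/2) % 2)`[4,4]→0
4: G=1,T=0
[4] (1+0,0*2+0+8) = (1,8)
row: 0 vs 1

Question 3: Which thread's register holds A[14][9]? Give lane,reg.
24,7

r: 14->gid=6,r8=1  c: 9->c8=1,tid=0,i&1=1
L=6*4+0=24  i=1*4+1*2+1=7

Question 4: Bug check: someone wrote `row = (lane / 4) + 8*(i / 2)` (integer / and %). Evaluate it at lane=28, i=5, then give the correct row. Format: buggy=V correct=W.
buggy=23 correct=7

`(lane / 4) + 8*(i / 2)`[28,5]→23
L=28→G=28>>2=7, T=28&3=0
[5]→row 7+0=7  col 0·2+1+8=9
row: 23 vs 7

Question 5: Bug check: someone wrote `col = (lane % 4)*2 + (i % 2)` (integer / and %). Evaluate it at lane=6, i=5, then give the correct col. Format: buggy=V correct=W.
buggy=5 correct=13

`(lane % 4)*2 + (i % 2)`[6,5]⇒5
lane 6: gr=1 (6/4), th=2 (6%4)
i=5: r=1+0=1, c=2*2+1+8=13
col: 5 vs 13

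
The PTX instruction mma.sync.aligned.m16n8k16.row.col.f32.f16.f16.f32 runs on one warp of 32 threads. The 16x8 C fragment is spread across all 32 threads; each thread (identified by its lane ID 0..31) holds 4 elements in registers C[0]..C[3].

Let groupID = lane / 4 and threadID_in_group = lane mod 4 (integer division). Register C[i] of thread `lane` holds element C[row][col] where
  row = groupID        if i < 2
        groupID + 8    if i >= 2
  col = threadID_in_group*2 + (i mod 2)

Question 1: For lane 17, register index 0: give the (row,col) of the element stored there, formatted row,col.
lane 17->17/4=4, 17 mod 4=1
i=0  r:4+0->4  c:2·1+0->2

4,2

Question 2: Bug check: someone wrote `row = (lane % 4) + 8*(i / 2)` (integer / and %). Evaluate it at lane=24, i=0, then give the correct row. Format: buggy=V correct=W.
`(lane % 4) + 8*(i / 2)`[24,0]->0
lane 24: g=6 (24/4), t=0 (24%4)
i=0: r=6+0=6, c=0*2+0=0
row: 0 vs 6

buggy=0 correct=6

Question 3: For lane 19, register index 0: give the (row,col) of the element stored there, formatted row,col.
lane 19: grp=4 (19/4), tig=3 (19%4)
i=0: r=4+0=4, c=3*2+0=6

4,6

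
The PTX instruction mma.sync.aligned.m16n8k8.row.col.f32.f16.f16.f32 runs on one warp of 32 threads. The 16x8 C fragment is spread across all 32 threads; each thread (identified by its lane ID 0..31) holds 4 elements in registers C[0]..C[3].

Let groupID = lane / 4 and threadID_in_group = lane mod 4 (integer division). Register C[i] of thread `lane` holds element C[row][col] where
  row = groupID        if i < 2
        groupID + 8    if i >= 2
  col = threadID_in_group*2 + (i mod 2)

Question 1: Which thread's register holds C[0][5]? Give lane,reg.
r:0=>grp=0,rB=0  c:5=>tig=2,lo=1
L=0*4+2=2  i=0*2+1=1

2,1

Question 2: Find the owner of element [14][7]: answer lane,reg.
27,3

r=14⇒gr=6,Rb=1  c=7⇒th=3,odd=1
L=6*4+3=27  i=1*2+1=3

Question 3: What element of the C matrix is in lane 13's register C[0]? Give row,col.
3,2

L=13->gid=13>>2=3, tid=13&3=1
[0]->row 3+0=3  col 1·2+0=2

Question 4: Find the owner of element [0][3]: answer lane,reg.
r:0=>grp=0,rB=0  c:3=>tig=1,lo=1
L=0*4+1=1  i=0*2+1=1

1,1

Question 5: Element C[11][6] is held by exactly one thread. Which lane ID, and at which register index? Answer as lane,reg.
r:11=>grp=3,rB=1  c:6=>tig=3,lo=0
L=3*4+3=15  i=1*2+0=2

15,2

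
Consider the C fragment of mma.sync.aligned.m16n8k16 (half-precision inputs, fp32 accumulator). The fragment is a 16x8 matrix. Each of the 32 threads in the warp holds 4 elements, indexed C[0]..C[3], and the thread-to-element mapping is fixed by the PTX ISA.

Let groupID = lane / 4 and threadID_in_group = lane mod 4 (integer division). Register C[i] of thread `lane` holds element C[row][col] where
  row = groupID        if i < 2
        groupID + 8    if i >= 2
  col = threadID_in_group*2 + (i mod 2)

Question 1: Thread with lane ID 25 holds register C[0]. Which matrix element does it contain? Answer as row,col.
L=25=>grp=25>>2=6, tig=25&3=1
[0]=>row 6+0=6  col 1·2+0=2

6,2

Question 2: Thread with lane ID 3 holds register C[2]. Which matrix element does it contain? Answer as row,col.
8,6

lane 3: g=0 (3/4), t=3 (3%4)
i=2: r=0+8=8, c=3*2+0=6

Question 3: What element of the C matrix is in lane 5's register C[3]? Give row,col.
9,3

5: G=1,T=1
[3] (1+8,1*2+1) = (9,3)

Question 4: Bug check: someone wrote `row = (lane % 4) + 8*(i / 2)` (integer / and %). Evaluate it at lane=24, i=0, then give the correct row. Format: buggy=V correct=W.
buggy=0 correct=6

`(lane % 4) + 8*(i / 2)`[24,0]→0
L=24→G=24>>2=6, T=24&3=0
[0]→row 6+0=6  col 0·2+0=0
row: 0 vs 6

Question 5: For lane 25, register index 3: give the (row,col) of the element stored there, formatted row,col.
L=25→G=25>>2=6, T=25&3=1
[3]→row 6+8=14  col 1·2+1=3

14,3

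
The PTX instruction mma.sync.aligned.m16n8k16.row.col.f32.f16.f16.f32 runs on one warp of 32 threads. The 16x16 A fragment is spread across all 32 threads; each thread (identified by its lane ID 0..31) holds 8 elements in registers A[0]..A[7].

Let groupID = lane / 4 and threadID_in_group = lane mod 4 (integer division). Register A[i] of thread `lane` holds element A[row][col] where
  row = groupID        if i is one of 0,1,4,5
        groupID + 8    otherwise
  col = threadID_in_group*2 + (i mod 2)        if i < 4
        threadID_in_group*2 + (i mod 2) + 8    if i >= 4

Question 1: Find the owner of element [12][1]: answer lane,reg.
16,3

r=12->g=4,rb=1  c=1->cb=0,t=0,b0=1
L=4*4+0=16  i=0*4+1*2+1=3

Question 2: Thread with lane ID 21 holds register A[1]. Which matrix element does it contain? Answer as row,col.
lane 21→21/4=5, 21 mod 4=1
i=1  r:5+0→5  c:2·1+1+0→3

5,3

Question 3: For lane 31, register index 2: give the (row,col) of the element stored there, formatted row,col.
L=31->gid=31>>2=7, tid=31&3=3
[2]->row 7+8=15  col 3·2+0+0=6

15,6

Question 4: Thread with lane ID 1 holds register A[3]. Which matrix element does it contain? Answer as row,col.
lane 1: G=0 (1/4), T=1 (1%4)
i=3: r=0+8=8, c=1*2+1+0=3

8,3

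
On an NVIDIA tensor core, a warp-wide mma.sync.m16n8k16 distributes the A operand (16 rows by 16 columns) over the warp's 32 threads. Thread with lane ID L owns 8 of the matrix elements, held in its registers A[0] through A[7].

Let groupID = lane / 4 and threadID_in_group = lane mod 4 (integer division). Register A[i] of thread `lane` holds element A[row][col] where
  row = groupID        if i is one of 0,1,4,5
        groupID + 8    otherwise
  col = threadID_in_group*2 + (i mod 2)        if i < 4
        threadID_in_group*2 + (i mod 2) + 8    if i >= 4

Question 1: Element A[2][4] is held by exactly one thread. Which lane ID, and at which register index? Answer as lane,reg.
r: 2->gid=2,r8=0  c: 4->c8=0,tid=2,i&1=0
L=2*4+2=10  i=0*4+0*2+0=0

10,0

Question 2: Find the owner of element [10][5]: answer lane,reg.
r=10->g=2,rb=1  c=5->cb=0,t=2,b0=1
L=2*4+2=10  i=0*4+1*2+1=3

10,3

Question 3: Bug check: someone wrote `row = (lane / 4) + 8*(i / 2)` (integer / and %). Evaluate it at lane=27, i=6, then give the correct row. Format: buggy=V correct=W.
`(lane / 4) + 8*(i / 2)`[27,6]=>30
27: grp=6,tig=3
[6] (6+8,3*2+0+8) = (14,14)
row: 30 vs 14

buggy=30 correct=14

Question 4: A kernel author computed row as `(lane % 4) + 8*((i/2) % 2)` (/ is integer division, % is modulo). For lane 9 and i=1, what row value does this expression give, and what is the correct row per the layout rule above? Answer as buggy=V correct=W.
`(lane % 4) + 8*((i/2) % 2)`[9,1]=>1
lane 9=>9/4=2, 9 mod 4=1
i=1  r:2+0=>2  c:2·1+1+0=>3
row: 1 vs 2

buggy=1 correct=2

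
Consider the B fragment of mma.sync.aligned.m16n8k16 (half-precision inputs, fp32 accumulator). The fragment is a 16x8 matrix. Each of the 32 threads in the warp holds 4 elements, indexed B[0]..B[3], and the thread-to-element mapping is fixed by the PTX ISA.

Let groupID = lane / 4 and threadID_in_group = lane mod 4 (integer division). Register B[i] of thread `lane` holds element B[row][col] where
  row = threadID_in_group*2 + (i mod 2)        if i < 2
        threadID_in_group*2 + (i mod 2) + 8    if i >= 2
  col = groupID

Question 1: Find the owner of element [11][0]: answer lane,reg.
1,3

c=0→G=0  r=11→rhi=1,T=1,p=1
L=0*4+1=1  i=1*2+1=3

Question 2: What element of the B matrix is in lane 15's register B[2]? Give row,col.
14,3

lane 15: gid=3 (15/4), tid=3 (15%4)
i=2: r=3*2+0+8=14, c=gid=3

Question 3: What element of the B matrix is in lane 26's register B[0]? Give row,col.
L=26->g=26>>2=6, t=26&3=2
[0]->row 2·2+0+0=4  col g=6

4,6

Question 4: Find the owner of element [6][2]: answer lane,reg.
c:2=>grp=2  r:6=>rB=0,tig=3,lo=0
L=2*4+3=11  i=0*2+0=0

11,0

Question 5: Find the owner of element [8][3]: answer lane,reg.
12,2

c=3→G=3  r=8→rhi=1,T=0,p=0
L=3*4+0=12  i=1*2+0=2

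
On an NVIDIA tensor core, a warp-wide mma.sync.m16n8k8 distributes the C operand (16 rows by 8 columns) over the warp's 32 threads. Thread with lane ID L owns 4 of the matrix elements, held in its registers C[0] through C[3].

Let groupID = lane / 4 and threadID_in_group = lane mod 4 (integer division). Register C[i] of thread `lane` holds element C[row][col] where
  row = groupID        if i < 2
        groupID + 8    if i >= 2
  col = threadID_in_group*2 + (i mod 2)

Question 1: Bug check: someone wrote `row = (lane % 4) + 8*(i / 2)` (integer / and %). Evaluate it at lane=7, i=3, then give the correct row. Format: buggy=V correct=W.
`(lane % 4) + 8*(i / 2)`[7,3]->11
L=7->g=7>>2=1, t=7&3=3
[3]->row 1+8=9  col 3·2+1=7
row: 11 vs 9

buggy=11 correct=9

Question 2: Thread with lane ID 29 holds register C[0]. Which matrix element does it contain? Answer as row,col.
lane 29->29/4=7, 29 mod 4=1
i=0  r:7+0->7  c:2·1+0->2

7,2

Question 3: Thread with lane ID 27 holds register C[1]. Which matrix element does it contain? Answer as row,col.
27: G=6,T=3
[1] (6+0,3*2+1) = (6,7)

6,7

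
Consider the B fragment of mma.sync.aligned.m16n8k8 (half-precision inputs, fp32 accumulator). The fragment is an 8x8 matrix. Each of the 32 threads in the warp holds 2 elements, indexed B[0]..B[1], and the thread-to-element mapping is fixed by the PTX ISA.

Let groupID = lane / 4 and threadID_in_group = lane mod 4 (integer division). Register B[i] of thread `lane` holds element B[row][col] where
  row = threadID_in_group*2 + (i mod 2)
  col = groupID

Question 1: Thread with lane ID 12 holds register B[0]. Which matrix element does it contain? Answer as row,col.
0,3

L=12->gid=12>>2=3, tid=12&3=0
[0]->row 0·2+0=0  col gid=3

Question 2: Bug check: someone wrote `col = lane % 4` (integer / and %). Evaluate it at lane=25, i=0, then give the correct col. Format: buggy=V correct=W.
buggy=1 correct=6

`lane % 4`[25,0]→1
25: G=6,T=1
[0] (1*2+0,6) = (2,6)
col: 1 vs 6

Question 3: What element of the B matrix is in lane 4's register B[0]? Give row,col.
0,1

L=4->gid=4>>2=1, tid=4&3=0
[0]->row 0·2+0=0  col gid=1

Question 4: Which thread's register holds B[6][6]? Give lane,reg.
c=6→G=6  r=6→T=3,p=0
L=6*4+3=27  i=0=0

27,0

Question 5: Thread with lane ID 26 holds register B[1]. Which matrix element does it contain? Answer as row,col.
lane 26→26/4=6, 26 mod 4=2
i=1  r:2·2+1→5  c:6

5,6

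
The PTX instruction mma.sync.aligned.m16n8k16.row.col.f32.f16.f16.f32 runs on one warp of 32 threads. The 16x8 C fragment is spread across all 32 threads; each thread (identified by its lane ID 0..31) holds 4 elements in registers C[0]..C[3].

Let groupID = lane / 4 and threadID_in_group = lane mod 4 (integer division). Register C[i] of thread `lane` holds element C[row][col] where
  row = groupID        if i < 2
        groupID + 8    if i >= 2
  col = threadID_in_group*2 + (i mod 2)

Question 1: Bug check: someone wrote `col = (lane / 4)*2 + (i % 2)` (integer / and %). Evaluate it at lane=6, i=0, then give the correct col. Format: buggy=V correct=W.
buggy=2 correct=4

`(lane / 4)*2 + (i % 2)`[6,0]->2
6: gid=1,tid=2
[0] (1+0,2*2+0) = (1,4)
col: 2 vs 4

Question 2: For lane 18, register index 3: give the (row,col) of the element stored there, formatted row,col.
12,5

lane 18->18/4=4, 18 mod 4=2
i=3  r:4+8->12  c:2·2+1->5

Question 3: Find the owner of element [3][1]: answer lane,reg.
r=3→G=3,rhi=0  c=1→T=0,p=1
L=3*4+0=12  i=0*2+1=1

12,1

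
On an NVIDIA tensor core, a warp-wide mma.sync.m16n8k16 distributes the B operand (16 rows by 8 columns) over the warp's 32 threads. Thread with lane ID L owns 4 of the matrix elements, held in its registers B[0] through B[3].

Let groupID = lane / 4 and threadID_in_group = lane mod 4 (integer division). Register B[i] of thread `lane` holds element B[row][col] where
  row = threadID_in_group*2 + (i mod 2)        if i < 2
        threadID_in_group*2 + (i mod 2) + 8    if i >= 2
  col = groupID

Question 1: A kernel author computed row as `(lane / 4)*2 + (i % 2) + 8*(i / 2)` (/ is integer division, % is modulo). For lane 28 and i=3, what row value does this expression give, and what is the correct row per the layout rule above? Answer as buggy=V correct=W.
buggy=23 correct=9

`(lane / 4)*2 + (i % 2) + 8*(i / 2)`[28,3]→23
lane 28→28/4=7, 28 mod 4=0
i=3  r:2·0+1+8→9  c:7
row: 23 vs 9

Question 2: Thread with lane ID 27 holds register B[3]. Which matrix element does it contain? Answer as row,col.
15,6

27: gid=6,tid=3
[3] (3*2+1+8,6) = (15,6)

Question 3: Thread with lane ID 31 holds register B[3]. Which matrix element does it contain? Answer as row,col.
31: G=7,T=3
[3] (3*2+1+8,7) = (15,7)

15,7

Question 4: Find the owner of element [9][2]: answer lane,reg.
c=2⇒gr=2  r=9⇒Rb=1,th=0,odd=1
L=2*4+0=8  i=1*2+1=3

8,3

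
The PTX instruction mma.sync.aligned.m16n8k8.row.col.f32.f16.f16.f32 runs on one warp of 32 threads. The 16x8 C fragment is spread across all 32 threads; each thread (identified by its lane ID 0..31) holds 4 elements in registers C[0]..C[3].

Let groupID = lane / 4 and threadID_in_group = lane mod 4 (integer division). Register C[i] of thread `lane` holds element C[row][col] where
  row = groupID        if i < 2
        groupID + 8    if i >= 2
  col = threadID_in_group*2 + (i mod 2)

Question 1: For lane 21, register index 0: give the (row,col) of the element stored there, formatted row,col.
21: gr=5,th=1
[0] (5+0,1*2+0) = (5,2)

5,2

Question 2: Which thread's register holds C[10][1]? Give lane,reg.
8,3

r: 10->gid=2,r8=1  c: 1->tid=0,i&1=1
L=2*4+0=8  i=1*2+1=3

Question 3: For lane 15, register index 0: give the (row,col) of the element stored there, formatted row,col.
L=15=>grp=15>>2=3, tig=15&3=3
[0]=>row 3+0=3  col 3·2+0=6

3,6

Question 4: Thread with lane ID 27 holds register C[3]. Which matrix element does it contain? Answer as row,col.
lane 27: gid=6 (27/4), tid=3 (27%4)
i=3: r=6+8=14, c=3*2+1=7

14,7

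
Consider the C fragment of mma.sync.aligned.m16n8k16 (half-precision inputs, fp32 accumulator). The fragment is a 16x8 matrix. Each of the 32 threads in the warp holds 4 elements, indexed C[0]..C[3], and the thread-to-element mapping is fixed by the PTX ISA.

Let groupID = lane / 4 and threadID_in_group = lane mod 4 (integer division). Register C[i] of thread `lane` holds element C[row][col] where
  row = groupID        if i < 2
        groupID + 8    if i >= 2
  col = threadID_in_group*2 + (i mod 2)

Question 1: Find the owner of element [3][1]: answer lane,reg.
r=3→G=3,rhi=0  c=1→T=0,p=1
L=3*4+0=12  i=0*2+1=1

12,1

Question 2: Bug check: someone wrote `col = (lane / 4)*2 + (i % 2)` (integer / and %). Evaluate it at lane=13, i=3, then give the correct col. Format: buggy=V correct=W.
buggy=7 correct=3

`(lane / 4)*2 + (i % 2)`[13,3]⇒7
13: gr=3,th=1
[3] (3+8,1*2+1) = (11,3)
col: 7 vs 3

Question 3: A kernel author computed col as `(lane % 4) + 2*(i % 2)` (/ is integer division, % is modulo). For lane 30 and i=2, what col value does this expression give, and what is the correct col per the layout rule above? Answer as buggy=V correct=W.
`(lane % 4) + 2*(i % 2)`[30,2]⇒2
lane 30⇒30/4=7, 30 mod 4=2
i=2  r:7+8⇒15  c:2·2+0⇒4
col: 2 vs 4

buggy=2 correct=4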